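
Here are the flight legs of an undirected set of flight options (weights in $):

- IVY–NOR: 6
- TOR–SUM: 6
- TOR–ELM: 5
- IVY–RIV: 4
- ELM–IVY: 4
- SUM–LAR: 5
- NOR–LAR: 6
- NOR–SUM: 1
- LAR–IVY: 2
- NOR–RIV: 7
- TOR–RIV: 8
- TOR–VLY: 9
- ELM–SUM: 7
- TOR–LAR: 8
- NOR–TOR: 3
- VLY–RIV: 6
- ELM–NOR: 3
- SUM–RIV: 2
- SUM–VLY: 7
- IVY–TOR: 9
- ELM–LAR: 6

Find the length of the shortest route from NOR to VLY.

$8

Running Dijkstra from NOR:
NOR: 0
SUM: 1  (via NOR)
ELM: 3  (via NOR)
RIV: 3  (via SUM)
TOR: 3  (via NOR)
LAR: 6  (via NOR)
IVY: 6  (via NOR)
VLY: 8  (via SUM)
Shortest route: NOR → SUM → VLY = $8.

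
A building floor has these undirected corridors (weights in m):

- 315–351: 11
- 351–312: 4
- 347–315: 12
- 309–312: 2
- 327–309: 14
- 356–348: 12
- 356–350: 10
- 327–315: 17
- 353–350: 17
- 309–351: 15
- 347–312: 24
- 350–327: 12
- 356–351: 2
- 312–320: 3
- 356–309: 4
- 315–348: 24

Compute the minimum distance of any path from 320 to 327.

Running Dijkstra from 320:
320: 0
312: 3  (via 320)
309: 5  (via 312)
351: 7  (via 312)
356: 9  (via 309)
315: 18  (via 351)
350: 19  (via 356)
327: 19  (via 309)
Shortest route: 320 → 312 → 309 → 327 = 19 m.

19 m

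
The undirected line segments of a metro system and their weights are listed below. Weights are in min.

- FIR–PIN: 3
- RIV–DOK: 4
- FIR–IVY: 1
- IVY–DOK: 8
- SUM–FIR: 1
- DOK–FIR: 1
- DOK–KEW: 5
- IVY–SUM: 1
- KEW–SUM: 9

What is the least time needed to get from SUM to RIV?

6 min

Compare a few routes:
SUM - IVY - FIR - DOK - RIV: 1+1+1+4 = 7
SUM - IVY - DOK - RIV: 1+8+4 = 13
SUM - FIR - IVY - DOK - RIV: 1+1+8+4 = 14
SUM - FIR - DOK - RIV: 1+1+4 = 6
The minimum is 6 min via SUM - FIR - DOK - RIV.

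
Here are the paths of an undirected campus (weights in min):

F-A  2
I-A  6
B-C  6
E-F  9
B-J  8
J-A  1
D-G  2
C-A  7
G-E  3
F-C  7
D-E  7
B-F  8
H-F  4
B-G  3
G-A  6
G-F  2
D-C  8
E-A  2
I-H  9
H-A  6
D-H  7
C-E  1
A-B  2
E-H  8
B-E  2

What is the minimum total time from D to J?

7 min

Candidate routes:
D–G–E–A–J: 2+3+2+1 = 8
D–G–F–A–J: 2+2+2+1 = 7
D–G–B–A–J: 2+3+2+1 = 8
The minimum is 7 min via D–G–F–A–J.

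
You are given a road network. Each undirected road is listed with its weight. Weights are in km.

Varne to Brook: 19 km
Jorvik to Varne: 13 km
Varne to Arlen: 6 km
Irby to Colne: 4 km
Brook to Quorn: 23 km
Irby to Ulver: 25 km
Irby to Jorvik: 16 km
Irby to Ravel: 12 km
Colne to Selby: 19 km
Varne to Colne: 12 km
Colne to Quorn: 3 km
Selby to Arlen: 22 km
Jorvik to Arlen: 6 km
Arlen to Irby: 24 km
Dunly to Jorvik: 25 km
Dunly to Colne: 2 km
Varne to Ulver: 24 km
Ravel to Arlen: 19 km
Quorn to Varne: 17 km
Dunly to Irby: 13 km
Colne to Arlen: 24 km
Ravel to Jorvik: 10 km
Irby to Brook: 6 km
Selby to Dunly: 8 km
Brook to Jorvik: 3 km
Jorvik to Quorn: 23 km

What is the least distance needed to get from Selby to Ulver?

Enumerating some paths:
Selby–Dunly–Colne–Varne–Ulver: 8+2+12+24 = 46
Selby–Dunly–Colne–Irby–Ulver: 8+2+4+25 = 39
Cheapest is Selby–Dunly–Colne–Irby–Ulver at 39 km.

39 km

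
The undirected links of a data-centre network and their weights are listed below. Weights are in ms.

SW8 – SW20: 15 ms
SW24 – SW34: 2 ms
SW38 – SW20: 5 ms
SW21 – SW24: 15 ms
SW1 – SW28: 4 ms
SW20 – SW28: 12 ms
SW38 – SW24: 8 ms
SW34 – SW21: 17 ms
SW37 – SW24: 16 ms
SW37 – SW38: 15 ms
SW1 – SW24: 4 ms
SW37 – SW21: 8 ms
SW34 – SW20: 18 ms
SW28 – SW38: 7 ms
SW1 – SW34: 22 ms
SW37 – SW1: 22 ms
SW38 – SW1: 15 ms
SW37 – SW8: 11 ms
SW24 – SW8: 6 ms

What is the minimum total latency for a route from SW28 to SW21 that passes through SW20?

40 ms

Shortest SW28→SW20: SW28 → SW20 = 12
Best SW20 to SW21: SW20 → SW38 → SW24 → SW21 costing 28
Total via SW20: 12 + 28 = 40 ms.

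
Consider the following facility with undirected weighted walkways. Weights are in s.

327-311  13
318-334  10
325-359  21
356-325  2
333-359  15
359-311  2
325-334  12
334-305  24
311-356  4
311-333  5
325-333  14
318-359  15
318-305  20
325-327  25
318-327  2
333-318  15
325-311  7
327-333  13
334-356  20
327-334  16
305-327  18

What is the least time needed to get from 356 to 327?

17 s

Running Dijkstra from 356:
356: 0
325: 2  (via 356)
311: 4  (via 356)
359: 6  (via 311)
333: 9  (via 311)
334: 14  (via 325)
327: 17  (via 311)
Shortest route: 356–311–327 = 17 s.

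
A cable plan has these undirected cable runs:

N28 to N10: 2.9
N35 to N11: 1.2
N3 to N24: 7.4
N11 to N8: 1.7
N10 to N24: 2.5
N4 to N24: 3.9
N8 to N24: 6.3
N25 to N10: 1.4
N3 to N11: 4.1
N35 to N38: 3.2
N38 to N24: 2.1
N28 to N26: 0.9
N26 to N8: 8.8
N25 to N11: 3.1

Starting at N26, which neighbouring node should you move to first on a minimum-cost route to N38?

Candidate routes:
N26 - N28 - N10 - N24 - N38: 0.9+2.9+2.5+2.1 = 8.4
N26 - N8 - N11 - N35 - N38: 8.8+1.7+1.2+3.2 = 14.9
N26 - N8 - N24 - N38: 8.8+6.3+2.1 = 17.2
N26 - N28 - N10 - N25 - N11 - N35 - N38: 0.9+2.9+1.4+3.1+1.2+3.2 = 12.7
The minimum is 8.4 via N26 - N28 - N10 - N24 - N38.
So from N26 the first move is to N28.

N28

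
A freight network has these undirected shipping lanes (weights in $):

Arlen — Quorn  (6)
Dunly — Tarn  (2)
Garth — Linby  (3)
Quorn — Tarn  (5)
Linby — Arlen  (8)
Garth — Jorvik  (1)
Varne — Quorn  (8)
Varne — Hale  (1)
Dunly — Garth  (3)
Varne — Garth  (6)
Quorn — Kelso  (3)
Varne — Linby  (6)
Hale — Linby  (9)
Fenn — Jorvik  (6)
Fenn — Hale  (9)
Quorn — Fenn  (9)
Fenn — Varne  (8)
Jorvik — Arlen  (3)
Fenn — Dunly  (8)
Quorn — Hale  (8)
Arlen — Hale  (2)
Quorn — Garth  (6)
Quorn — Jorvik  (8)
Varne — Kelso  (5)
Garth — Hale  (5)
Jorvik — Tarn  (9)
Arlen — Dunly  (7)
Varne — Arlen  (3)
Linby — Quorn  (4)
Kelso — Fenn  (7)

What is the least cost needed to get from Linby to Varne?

$6

Candidate routes:
Linby–Garth–Hale–Varne: 3+5+1 = 9
Linby–Varne: 6 = 6
Cheapest is Linby–Varne at $6.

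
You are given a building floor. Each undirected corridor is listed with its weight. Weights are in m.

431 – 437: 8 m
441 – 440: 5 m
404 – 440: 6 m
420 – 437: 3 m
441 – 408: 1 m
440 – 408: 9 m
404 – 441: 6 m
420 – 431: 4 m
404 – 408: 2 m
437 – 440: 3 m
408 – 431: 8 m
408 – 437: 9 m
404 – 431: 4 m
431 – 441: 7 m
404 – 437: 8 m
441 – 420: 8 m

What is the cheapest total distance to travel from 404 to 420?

Settle nodes by increasing distance from 404:
404: 0
408: 2  (via 404)
441: 3  (via 408)
431: 4  (via 404)
440: 6  (via 404)
420: 8  (via 431)
Shortest route: 404 → 431 → 420 = 8 m.

8 m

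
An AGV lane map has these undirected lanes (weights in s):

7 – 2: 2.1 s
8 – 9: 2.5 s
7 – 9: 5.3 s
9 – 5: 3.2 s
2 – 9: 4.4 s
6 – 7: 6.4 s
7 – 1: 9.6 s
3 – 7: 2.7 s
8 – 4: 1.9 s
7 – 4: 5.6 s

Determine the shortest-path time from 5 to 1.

18.1 s

Settle nodes by increasing distance from 5:
5: 0
9: 3.2  (via 5)
8: 5.7  (via 9)
2: 7.6  (via 9)
4: 7.6  (via 8)
7: 8.5  (via 9)
3: 11.2  (via 7)
6: 14.9  (via 7)
1: 18.1  (via 7)
Shortest route: 5 → 9 → 7 → 1 = 18.1 s.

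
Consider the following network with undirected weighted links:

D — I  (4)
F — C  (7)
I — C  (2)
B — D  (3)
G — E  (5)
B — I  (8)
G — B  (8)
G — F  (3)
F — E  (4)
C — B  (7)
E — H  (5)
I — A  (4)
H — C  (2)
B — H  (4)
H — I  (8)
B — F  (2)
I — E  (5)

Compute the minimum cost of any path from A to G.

14

Shortest distances from A:
A: 0
I: 4  (via A)
C: 6  (via I)
D: 8  (via I)
H: 8  (via C)
E: 9  (via I)
B: 11  (via D)
F: 13  (via C)
G: 14  (via E)
Shortest route: A–I–E–G = 14.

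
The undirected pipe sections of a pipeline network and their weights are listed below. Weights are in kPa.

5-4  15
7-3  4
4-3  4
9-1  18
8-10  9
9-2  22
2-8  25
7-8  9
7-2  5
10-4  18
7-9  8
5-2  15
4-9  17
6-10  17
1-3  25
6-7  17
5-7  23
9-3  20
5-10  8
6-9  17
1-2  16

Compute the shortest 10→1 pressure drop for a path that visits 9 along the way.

Shortest 10→9: 10 → 8 → 7 → 9 = 26
Shortest 9→1: 9 → 1 = 18
Total via 9: 26 + 18 = 44 kPa.

44 kPa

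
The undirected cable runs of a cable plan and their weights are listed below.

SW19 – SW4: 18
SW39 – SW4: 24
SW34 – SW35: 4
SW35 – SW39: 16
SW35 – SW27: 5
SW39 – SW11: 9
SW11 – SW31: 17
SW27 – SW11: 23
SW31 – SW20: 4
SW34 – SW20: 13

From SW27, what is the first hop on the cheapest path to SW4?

SW35

Candidate routes:
SW27–SW11–SW31–SW20–SW34–SW35–SW39–SW4: 23+17+4+13+4+16+24 = 101
SW27–SW35–SW39–SW4: 5+16+24 = 45
SW27–SW35–SW34–SW20–SW31–SW11–SW39–SW4: 5+4+13+4+17+9+24 = 76
SW27–SW11–SW39–SW4: 23+9+24 = 56
The minimum is 45 via SW27–SW35–SW39–SW4.
So from SW27 the first move is to SW35.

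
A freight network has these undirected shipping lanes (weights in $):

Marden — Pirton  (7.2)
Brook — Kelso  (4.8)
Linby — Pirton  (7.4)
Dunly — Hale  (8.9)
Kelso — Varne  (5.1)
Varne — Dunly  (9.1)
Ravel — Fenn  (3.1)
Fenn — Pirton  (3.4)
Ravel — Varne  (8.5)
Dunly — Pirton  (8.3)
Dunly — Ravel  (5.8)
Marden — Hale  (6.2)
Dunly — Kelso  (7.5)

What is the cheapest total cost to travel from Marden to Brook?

Candidate routes:
Marden–Hale–Dunly–Kelso–Brook: 6.2+8.9+7.5+4.8 = 27.4
Marden–Pirton–Dunly–Kelso–Brook: 7.2+8.3+7.5+4.8 = 27.8
Cheapest is Marden–Hale–Dunly–Kelso–Brook at $27.4.

$27.4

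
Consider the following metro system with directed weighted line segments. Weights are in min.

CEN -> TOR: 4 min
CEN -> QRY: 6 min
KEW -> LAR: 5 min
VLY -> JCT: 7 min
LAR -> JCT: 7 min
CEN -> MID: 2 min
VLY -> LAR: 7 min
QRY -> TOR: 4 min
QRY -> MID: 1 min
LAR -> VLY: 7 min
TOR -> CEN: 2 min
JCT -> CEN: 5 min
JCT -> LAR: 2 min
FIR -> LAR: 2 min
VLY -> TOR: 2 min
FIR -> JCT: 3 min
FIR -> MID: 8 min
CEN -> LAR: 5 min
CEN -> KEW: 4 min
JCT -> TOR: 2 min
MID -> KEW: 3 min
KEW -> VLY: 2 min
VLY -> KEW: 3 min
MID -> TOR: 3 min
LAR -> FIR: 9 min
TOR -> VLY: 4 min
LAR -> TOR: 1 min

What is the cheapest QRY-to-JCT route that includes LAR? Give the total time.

16 min

Shortest QRY→LAR: QRY → MID → KEW → LAR = 9
Best LAR to JCT: LAR → JCT costing 7
Total via LAR: 9 + 7 = 16 min.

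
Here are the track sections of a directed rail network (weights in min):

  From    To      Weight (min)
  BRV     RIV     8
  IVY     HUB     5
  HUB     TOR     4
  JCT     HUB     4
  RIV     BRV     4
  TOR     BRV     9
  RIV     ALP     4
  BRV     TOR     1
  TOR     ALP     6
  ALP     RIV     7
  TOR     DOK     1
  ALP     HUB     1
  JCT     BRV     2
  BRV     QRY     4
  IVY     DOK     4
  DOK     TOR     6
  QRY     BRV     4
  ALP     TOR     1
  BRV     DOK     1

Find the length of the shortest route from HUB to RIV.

17 min

Enumerating some paths:
HUB–TOR–ALP–RIV: 4+6+7 = 17
HUB–TOR–BRV–RIV: 4+9+8 = 21
The minimum is 17 min via HUB–TOR–ALP–RIV.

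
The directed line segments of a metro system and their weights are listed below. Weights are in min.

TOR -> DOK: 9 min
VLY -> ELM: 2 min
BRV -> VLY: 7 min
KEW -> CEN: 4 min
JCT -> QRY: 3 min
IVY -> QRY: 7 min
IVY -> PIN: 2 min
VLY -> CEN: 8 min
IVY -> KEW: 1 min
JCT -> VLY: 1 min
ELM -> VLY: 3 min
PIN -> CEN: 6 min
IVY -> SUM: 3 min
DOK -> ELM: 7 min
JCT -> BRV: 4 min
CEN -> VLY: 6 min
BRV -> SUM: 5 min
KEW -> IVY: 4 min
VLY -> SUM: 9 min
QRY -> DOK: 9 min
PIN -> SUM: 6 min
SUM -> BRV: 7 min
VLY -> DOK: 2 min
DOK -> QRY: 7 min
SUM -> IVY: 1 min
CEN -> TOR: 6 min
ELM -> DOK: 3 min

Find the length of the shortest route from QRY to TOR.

Shortest distances from QRY:
QRY: 0
DOK: 9  (via QRY)
ELM: 16  (via DOK)
VLY: 19  (via ELM)
CEN: 27  (via VLY)
SUM: 28  (via VLY)
IVY: 29  (via SUM)
KEW: 30  (via IVY)
PIN: 31  (via IVY)
TOR: 33  (via CEN)
Shortest route: QRY → DOK → ELM → VLY → CEN → TOR = 33 min.

33 min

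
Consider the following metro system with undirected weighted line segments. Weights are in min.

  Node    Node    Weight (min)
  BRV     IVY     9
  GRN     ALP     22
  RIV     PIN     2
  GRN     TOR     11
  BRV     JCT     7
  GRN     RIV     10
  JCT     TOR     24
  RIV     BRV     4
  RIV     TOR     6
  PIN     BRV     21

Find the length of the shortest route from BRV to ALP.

36 min

Shortest distances from BRV:
BRV: 0
RIV: 4  (via BRV)
PIN: 6  (via RIV)
JCT: 7  (via BRV)
IVY: 9  (via BRV)
TOR: 10  (via RIV)
GRN: 14  (via RIV)
ALP: 36  (via GRN)
Shortest route: BRV–RIV–GRN–ALP = 36 min.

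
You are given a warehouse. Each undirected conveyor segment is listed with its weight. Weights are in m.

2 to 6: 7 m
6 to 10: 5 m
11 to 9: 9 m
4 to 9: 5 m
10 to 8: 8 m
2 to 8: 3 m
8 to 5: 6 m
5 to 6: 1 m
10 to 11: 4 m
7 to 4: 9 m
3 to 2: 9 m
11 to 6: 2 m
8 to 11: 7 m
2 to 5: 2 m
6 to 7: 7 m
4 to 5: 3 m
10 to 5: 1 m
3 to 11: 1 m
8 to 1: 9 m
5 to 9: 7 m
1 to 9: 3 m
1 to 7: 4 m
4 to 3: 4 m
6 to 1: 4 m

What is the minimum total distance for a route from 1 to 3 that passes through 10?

11 m

Shortest 1→10: 1 → 6 → 5 → 10 = 6
Best 10 to 3: 10 → 11 → 3 costing 5
Total via 10: 6 + 5 = 11 m.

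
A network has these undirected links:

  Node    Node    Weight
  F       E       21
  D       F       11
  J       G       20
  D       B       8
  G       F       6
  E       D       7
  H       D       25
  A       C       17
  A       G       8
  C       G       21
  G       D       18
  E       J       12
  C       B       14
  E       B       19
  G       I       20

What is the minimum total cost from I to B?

Compare a few routes:
I–G–F–D–B: 20+6+11+8 = 45
I–G–D–B: 20+18+8 = 46
I–G–C–B: 20+21+14 = 55
Cheapest is I–G–F–D–B at 45.

45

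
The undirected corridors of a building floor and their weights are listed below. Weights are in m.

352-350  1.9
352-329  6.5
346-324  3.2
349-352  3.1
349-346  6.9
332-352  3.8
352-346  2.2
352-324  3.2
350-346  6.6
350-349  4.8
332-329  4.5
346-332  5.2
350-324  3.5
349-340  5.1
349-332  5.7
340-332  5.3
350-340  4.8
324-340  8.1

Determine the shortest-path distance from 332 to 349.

Running Dijkstra from 332:
332: 0
352: 3.8  (via 332)
329: 4.5  (via 332)
346: 5.2  (via 332)
340: 5.3  (via 332)
349: 5.7  (via 332)
Shortest route: 332–349 = 5.7 m.

5.7 m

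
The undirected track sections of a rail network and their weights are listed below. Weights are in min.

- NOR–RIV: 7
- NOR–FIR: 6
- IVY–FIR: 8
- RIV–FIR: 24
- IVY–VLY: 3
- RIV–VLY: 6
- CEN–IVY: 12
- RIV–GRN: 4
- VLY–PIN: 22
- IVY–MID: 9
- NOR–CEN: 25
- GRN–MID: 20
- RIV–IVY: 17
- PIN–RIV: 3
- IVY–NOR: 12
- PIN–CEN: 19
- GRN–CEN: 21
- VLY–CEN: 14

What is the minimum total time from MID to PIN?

Shortest distances from MID:
MID: 0
IVY: 9  (via MID)
VLY: 12  (via IVY)
FIR: 17  (via IVY)
RIV: 18  (via VLY)
GRN: 20  (via MID)
PIN: 21  (via RIV)
Shortest route: MID → IVY → VLY → RIV → PIN = 21 min.

21 min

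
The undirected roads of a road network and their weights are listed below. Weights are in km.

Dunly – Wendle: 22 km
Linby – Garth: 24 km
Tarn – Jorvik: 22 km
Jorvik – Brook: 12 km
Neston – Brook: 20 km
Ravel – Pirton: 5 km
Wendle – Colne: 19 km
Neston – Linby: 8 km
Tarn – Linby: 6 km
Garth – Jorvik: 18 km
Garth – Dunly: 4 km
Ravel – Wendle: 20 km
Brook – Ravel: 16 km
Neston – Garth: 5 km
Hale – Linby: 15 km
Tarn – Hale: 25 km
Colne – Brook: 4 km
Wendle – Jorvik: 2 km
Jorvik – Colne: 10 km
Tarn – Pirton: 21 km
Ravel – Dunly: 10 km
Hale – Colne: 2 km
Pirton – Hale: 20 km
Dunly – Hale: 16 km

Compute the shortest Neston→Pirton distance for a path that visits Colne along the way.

46 km

Shortest Neston→Colne: Neston–Brook–Colne = 24
Shortest Colne→Pirton: Colne–Hale–Pirton = 22
Total via Colne: 24 + 22 = 46 km.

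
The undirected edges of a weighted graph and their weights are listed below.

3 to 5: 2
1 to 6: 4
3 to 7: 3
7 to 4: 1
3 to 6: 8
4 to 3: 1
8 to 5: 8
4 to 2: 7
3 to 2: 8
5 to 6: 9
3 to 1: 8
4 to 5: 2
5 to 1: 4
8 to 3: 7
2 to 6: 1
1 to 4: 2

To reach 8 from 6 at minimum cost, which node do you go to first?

Enumerating some paths:
6 → 1 → 4 → 3 → 8: 4+2+1+7 = 14
6 → 1 → 4 → 5 → 8: 4+2+2+8 = 16
6 → 1 → 5 → 8: 4+4+8 = 16
6 → 3 → 8: 8+7 = 15
Cheapest is 6 → 1 → 4 → 3 → 8 at 14.
So from 6 the first move is to 1.

1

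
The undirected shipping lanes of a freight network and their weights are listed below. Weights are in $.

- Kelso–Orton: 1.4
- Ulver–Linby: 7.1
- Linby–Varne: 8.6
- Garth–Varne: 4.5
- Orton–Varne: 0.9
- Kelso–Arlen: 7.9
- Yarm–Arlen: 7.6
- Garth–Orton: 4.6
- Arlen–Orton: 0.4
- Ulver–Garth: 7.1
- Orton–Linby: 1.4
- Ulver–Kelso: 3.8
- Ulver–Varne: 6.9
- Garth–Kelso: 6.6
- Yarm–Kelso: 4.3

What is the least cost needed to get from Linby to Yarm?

$7.1

Candidate routes:
Linby–Ulver–Kelso–Yarm: 7.1+3.8+4.3 = 15.2
Linby–Orton–Kelso–Yarm: 1.4+1.4+4.3 = 7.1
Linby–Orton–Arlen–Yarm: 1.4+0.4+7.6 = 9.4
Linby–Orton–Arlen–Kelso–Yarm: 1.4+0.4+7.9+4.3 = 14
The minimum is $7.1 via Linby–Orton–Kelso–Yarm.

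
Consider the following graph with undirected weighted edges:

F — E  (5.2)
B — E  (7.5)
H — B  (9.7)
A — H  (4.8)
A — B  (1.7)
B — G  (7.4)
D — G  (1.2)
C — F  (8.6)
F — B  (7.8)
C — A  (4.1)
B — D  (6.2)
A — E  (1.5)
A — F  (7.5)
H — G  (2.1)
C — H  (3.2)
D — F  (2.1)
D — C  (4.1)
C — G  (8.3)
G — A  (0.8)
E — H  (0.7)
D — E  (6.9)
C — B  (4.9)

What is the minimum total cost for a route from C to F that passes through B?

10.7

Shortest C→B: C → B = 4.9
Best B to F: B → A → G → D → F costing 5.8
Total via B: 4.9 + 5.8 = 10.7.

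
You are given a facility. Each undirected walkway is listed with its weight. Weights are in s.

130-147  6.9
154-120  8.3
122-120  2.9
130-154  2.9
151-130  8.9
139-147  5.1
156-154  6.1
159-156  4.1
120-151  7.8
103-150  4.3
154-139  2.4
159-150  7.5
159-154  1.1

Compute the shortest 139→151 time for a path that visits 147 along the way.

20.9 s

Best 139 to 147: 139–147 costing 5.1
Best 147 to 151: 147–130–151 costing 15.8
Total via 147: 5.1 + 15.8 = 20.9 s.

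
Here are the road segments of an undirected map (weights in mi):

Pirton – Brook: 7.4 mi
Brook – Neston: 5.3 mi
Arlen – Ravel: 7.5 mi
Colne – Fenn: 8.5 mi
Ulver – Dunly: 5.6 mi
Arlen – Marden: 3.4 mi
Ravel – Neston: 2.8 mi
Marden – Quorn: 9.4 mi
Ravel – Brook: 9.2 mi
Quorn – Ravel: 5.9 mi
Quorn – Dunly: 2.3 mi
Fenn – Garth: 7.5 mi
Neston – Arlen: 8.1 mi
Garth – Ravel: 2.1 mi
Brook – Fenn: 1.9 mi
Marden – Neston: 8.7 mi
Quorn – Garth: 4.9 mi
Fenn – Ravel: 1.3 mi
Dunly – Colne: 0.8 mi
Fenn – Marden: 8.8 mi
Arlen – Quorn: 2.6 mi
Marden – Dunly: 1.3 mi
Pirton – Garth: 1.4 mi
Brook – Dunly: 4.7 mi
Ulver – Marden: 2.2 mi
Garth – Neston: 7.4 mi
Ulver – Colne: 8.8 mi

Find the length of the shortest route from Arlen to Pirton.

Shortest distances from Arlen:
Arlen: 0
Quorn: 2.6  (via Arlen)
Marden: 3.4  (via Arlen)
Dunly: 4.7  (via Marden)
Colne: 5.5  (via Dunly)
Ulver: 5.6  (via Marden)
Ravel: 7.5  (via Arlen)
Garth: 7.5  (via Quorn)
Neston: 8.1  (via Arlen)
Fenn: 8.8  (via Ravel)
Pirton: 8.9  (via Garth)
Shortest route: Arlen → Quorn → Garth → Pirton = 8.9 mi.

8.9 mi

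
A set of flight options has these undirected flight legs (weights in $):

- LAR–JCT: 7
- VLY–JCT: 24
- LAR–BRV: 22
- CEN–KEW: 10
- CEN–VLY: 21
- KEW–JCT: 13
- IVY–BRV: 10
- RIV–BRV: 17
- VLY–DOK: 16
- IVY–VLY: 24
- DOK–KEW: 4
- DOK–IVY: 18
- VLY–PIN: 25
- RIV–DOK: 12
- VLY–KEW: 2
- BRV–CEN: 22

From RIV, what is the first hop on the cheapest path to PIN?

DOK

Candidate routes:
RIV → DOK → VLY → PIN: 12+16+25 = 53
RIV → DOK → KEW → VLY → PIN: 12+4+2+25 = 43
RIV → DOK → KEW → CEN → VLY → PIN: 12+4+10+21+25 = 72
Cheapest is RIV → DOK → KEW → VLY → PIN at $43.
So from RIV the first move is to DOK.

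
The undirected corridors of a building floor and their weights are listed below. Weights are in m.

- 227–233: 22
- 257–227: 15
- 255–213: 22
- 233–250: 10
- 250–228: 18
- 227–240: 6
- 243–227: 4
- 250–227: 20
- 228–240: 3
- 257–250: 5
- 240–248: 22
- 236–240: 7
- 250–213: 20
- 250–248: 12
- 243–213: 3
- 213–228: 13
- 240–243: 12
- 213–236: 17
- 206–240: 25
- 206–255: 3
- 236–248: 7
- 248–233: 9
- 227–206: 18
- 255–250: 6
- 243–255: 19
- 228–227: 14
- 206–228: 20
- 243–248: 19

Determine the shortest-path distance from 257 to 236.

24 m

Candidate routes:
257 - 250 - 228 - 240 - 236: 5+18+3+7 = 33
257 - 227 - 240 - 236: 15+6+7 = 28
257 - 250 - 233 - 248 - 236: 5+10+9+7 = 31
257 - 250 - 248 - 236: 5+12+7 = 24
The minimum is 24 m via 257 - 250 - 248 - 236.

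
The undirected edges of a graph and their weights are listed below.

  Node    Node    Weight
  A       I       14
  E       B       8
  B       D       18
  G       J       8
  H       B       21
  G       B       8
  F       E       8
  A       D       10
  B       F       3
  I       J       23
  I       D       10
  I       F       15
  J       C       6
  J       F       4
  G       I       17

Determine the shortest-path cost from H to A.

49

Settle nodes by increasing distance from H:
H: 0
B: 21  (via H)
F: 24  (via B)
J: 28  (via F)
E: 29  (via B)
G: 29  (via B)
C: 34  (via J)
D: 39  (via B)
I: 39  (via F)
A: 49  (via D)
Shortest route: H → B → D → A = 49.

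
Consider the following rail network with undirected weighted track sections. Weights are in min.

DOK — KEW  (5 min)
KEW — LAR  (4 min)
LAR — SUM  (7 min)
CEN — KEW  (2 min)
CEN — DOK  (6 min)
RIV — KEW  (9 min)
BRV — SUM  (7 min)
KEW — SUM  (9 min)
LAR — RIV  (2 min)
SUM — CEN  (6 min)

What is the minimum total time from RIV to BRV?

16 min

Settle nodes by increasing distance from RIV:
RIV: 0
LAR: 2  (via RIV)
KEW: 6  (via LAR)
CEN: 8  (via KEW)
SUM: 9  (via LAR)
DOK: 11  (via KEW)
BRV: 16  (via SUM)
Shortest route: RIV → LAR → SUM → BRV = 16 min.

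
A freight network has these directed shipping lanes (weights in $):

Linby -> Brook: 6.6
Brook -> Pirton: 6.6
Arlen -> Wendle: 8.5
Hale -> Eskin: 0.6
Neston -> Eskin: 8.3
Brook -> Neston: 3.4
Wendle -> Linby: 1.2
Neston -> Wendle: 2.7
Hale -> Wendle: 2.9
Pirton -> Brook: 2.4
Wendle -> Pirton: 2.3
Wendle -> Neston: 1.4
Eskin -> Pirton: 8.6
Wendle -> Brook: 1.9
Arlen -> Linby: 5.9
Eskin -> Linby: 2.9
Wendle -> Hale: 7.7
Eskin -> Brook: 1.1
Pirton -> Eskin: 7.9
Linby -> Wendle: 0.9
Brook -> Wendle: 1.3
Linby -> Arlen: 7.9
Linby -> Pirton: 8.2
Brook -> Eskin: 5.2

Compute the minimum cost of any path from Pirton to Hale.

Compare a few routes:
Pirton → Eskin → Brook → Wendle → Hale: 7.9+1.1+1.3+7.7 = 18
Pirton → Brook → Wendle → Hale: 2.4+1.3+7.7 = 11.4
Pirton → Brook → Neston → Wendle → Hale: 2.4+3.4+2.7+7.7 = 16.2
The minimum is $11.4 via Pirton → Brook → Wendle → Hale.

$11.4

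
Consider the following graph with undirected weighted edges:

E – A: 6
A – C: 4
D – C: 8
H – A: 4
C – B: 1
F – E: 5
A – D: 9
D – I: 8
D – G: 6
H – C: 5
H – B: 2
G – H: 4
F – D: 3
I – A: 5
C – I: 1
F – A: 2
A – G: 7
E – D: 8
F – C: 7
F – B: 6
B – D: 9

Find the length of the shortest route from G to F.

9

Shortest distances from G:
G: 0
H: 4  (via G)
B: 6  (via H)
D: 6  (via G)
A: 7  (via G)
C: 7  (via B)
I: 8  (via C)
F: 9  (via D)
Shortest route: G–D–F = 9.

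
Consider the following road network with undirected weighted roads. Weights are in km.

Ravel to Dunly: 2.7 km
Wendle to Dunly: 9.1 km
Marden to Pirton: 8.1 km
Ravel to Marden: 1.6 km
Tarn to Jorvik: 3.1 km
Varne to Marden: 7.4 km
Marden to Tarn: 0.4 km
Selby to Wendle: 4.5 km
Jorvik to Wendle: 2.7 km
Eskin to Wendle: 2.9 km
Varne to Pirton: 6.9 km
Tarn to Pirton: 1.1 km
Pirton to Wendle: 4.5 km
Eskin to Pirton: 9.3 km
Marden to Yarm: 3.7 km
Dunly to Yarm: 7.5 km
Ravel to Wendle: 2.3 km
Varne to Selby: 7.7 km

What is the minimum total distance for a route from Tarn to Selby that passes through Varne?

Best Tarn to Varne: Tarn–Marden–Varne costing 7.8
Shortest Varne→Selby: Varne–Selby = 7.7
Total via Varne: 7.8 + 7.7 = 15.5 km.

15.5 km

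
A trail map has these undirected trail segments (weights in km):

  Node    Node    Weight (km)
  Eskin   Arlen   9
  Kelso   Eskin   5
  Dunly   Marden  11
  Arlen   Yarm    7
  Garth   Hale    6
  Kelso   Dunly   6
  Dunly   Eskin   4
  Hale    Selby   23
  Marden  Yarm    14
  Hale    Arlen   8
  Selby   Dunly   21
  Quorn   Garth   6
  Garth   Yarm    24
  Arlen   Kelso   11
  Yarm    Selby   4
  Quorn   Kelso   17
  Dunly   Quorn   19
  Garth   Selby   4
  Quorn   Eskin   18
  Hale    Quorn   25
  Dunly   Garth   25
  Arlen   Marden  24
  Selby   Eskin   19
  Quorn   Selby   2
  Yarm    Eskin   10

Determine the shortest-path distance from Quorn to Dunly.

19 km

Shortest distances from Quorn:
Quorn: 0
Selby: 2  (via Quorn)
Garth: 6  (via Quorn)
Yarm: 6  (via Selby)
Hale: 12  (via Garth)
Arlen: 13  (via Yarm)
Eskin: 16  (via Yarm)
Kelso: 17  (via Quorn)
Dunly: 19  (via Quorn)
Shortest route: Quorn → Dunly = 19 km.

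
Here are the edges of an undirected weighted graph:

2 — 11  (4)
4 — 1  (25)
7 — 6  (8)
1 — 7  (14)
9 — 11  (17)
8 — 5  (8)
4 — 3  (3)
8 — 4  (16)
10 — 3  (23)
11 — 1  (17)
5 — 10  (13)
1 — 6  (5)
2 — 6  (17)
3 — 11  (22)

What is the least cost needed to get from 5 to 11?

Enumerating some paths:
5 → 10 → 3 → 11: 13+23+22 = 58
5 → 8 → 4 → 3 → 11: 8+16+3+22 = 49
5 → 8 → 4 → 1 → 6 → 2 → 11: 8+16+25+5+17+4 = 75
5 → 8 → 4 → 1 → 11: 8+16+25+17 = 66
Cheapest is 5 → 8 → 4 → 3 → 11 at 49.

49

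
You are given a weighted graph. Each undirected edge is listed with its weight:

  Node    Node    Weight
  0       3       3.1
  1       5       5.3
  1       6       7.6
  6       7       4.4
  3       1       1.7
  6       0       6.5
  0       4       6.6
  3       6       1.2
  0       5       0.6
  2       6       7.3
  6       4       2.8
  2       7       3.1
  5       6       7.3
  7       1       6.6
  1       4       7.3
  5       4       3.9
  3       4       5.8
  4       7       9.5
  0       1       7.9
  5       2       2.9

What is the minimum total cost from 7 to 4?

Candidate routes:
7 → 6 → 4: 4.4+2.8 = 7.2
7 → 6 → 3 → 4: 4.4+1.2+5.8 = 11.4
7 → 4: 9.5 = 9.5
7 → 2 → 5 → 4: 3.1+2.9+3.9 = 9.9
The minimum is 7.2 via 7 → 6 → 4.

7.2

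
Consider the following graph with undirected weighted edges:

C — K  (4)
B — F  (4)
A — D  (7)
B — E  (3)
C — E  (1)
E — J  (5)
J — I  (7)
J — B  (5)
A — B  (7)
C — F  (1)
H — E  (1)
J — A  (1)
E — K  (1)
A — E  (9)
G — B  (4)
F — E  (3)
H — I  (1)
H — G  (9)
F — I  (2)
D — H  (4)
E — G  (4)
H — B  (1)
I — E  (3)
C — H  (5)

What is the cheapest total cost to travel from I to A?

Running Dijkstra from I:
I: 0
H: 1  (via I)
B: 2  (via H)
E: 2  (via H)
F: 2  (via I)
C: 3  (via E)
K: 3  (via E)
D: 5  (via H)
G: 6  (via B)
J: 7  (via I)
A: 8  (via J)
Shortest route: I → J → A = 8.

8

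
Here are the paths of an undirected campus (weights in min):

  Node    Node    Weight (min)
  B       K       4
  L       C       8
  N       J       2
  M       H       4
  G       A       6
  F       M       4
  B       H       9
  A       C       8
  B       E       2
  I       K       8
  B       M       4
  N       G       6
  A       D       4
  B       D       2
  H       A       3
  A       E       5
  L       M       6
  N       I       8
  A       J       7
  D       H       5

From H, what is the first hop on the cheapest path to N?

A

Candidate routes:
H - A - G - N: 3+6+6 = 15
H - A - J - N: 3+7+2 = 12
Cheapest is H - A - J - N at 12 min.
So from H the first move is to A.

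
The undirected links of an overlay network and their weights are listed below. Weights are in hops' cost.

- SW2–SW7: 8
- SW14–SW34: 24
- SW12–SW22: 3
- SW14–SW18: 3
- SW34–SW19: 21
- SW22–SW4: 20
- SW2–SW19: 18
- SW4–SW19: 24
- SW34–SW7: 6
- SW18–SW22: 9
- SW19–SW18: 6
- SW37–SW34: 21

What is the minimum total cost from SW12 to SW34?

Candidate routes:
SW12 - SW22 - SW18 - SW19 - SW2 - SW7 - SW34: 3+9+6+18+8+6 = 50
SW12 - SW22 - SW18 - SW14 - SW34: 3+9+3+24 = 39
Cheapest is SW12 - SW22 - SW18 - SW14 - SW34 at 39 hops' cost.

39 hops' cost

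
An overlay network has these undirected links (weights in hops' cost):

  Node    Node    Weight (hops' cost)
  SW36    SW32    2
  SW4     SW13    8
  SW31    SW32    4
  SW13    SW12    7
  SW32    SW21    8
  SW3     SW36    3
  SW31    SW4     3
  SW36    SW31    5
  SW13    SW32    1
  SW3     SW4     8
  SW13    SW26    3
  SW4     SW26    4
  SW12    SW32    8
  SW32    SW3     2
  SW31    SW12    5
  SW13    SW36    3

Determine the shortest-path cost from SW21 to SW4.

Compare a few routes:
SW21 - SW32 - SW13 - SW26 - SW4: 8+1+3+4 = 16
SW21 - SW32 - SW13 - SW4: 8+1+8 = 17
SW21 - SW32 - SW31 - SW4: 8+4+3 = 15
SW21 - SW32 - SW36 - SW31 - SW4: 8+2+5+3 = 18
Cheapest is SW21 - SW32 - SW31 - SW4 at 15 hops' cost.

15 hops' cost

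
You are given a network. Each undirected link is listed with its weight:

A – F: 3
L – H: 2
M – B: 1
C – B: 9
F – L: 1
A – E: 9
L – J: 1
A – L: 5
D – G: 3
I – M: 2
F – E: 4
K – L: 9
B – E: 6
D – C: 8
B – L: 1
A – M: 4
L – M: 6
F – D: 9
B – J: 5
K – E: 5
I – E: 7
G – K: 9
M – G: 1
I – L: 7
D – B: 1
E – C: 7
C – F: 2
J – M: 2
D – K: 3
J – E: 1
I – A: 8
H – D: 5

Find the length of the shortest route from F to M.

Shortest distances from F:
F: 0
L: 1  (via F)
B: 2  (via L)
C: 2  (via F)
J: 2  (via L)
A: 3  (via F)
D: 3  (via B)
E: 3  (via J)
H: 3  (via L)
M: 3  (via B)
Shortest route: F–L–B–M = 3.

3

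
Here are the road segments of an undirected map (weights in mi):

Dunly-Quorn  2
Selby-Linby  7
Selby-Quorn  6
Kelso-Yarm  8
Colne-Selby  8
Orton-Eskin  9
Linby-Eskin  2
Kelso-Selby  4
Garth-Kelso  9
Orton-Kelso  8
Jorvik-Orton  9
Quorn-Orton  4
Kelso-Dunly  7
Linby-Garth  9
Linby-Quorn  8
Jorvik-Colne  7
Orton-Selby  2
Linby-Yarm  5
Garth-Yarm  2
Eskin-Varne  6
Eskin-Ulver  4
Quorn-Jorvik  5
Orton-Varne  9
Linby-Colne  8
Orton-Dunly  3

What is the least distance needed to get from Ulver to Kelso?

17 mi

Settle nodes by increasing distance from Ulver:
Ulver: 0
Eskin: 4  (via Ulver)
Linby: 6  (via Eskin)
Varne: 10  (via Eskin)
Yarm: 11  (via Linby)
Garth: 13  (via Yarm)
Orton: 13  (via Eskin)
Selby: 13  (via Linby)
Colne: 14  (via Linby)
Quorn: 14  (via Linby)
Dunly: 16  (via Orton)
Kelso: 17  (via Selby)
Shortest route: Ulver → Eskin → Linby → Selby → Kelso = 17 mi.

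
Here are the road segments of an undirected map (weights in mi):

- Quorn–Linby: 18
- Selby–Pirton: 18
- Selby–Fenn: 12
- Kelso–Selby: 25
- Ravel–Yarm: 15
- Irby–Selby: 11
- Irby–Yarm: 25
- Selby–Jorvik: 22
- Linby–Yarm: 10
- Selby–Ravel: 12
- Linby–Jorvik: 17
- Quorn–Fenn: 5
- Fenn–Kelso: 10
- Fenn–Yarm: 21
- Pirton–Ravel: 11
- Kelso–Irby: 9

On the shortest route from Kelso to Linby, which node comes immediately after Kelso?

Enumerating some paths:
Kelso → Fenn → Yarm → Linby: 10+21+10 = 41
Kelso → Fenn → Quorn → Linby: 10+5+18 = 33
The minimum is 33 mi via Kelso → Fenn → Quorn → Linby.
So from Kelso the first move is to Fenn.

Fenn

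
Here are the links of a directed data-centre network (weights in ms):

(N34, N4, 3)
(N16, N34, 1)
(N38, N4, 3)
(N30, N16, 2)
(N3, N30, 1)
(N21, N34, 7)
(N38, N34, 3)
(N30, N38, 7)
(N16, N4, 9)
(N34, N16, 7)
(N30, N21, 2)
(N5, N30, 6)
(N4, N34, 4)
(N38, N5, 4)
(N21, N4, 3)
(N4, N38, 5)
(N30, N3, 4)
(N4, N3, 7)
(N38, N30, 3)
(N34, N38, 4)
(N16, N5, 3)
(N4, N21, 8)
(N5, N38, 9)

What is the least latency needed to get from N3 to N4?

Compare a few routes:
N3–N30–N16–N34–N4: 1+2+1+3 = 7
N3–N30–N16–N34–N38–N4: 1+2+1+4+3 = 11
N3–N30–N21–N4: 1+2+3 = 6
Cheapest is N3–N30–N21–N4 at 6 ms.

6 ms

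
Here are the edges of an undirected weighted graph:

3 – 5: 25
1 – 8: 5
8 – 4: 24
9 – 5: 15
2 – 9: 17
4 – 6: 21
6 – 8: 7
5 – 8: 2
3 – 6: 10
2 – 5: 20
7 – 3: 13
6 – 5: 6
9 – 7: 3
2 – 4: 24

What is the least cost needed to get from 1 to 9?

Settle nodes by increasing distance from 1:
1: 0
8: 5  (via 1)
5: 7  (via 8)
6: 12  (via 8)
3: 22  (via 6)
9: 22  (via 5)
Shortest route: 1 → 8 → 5 → 9 = 22.

22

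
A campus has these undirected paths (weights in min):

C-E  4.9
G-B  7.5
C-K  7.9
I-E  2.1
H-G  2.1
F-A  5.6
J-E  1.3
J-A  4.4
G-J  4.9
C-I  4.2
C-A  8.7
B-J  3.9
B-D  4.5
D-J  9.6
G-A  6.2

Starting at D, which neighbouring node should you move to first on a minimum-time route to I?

Enumerating some paths:
D → B → J → E → I: 4.5+3.9+1.3+2.1 = 11.8
D → J → E → I: 9.6+1.3+2.1 = 13
The minimum is 11.8 min via D → B → J → E → I.
So from D the first move is to B.

B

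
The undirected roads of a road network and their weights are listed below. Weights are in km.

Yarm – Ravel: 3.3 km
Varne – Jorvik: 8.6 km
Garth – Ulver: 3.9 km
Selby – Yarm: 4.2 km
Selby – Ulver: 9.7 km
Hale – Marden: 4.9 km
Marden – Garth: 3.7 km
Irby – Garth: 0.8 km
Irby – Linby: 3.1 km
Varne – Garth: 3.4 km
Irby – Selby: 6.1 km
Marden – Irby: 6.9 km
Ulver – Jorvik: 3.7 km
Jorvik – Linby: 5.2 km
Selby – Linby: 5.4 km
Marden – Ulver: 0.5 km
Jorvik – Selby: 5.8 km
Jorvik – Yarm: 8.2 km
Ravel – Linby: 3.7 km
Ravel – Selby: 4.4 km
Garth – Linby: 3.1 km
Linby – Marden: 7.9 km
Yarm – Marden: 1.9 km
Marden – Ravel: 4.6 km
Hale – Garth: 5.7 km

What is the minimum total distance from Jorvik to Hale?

9.1 km

Compare a few routes:
Jorvik → Ulver → Marden → Hale: 3.7+0.5+4.9 = 9.1
Jorvik → Ulver → Garth → Hale: 3.7+3.9+5.7 = 13.3
The minimum is 9.1 km via Jorvik → Ulver → Marden → Hale.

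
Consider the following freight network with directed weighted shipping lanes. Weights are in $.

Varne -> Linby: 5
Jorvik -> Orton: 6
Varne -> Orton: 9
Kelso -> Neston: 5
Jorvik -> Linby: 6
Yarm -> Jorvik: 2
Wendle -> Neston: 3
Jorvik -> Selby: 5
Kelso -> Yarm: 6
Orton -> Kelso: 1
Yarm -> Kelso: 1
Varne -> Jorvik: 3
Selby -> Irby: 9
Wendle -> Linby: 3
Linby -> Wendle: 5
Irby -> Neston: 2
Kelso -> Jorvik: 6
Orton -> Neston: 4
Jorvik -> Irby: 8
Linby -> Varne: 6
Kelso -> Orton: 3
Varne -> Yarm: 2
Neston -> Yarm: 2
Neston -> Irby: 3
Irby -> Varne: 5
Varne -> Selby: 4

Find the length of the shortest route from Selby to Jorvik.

$15

Running Dijkstra from Selby:
Selby: 0
Irby: 9  (via Selby)
Neston: 11  (via Irby)
Yarm: 13  (via Neston)
Kelso: 14  (via Yarm)
Varne: 14  (via Irby)
Jorvik: 15  (via Yarm)
Shortest route: Selby → Irby → Neston → Yarm → Jorvik = $15.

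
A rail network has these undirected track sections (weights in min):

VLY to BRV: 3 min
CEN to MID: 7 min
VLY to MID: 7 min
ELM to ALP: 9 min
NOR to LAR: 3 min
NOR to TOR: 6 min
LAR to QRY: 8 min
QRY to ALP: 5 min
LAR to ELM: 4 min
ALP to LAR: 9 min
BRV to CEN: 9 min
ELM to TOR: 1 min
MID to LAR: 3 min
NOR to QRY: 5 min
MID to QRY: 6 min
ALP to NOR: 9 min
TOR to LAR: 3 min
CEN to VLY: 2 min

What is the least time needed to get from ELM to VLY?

Candidate routes:
ELM–LAR–MID–CEN–VLY: 4+3+7+2 = 16
ELM–TOR–LAR–MID–CEN–VLY: 1+3+3+7+2 = 16
ELM–LAR–MID–VLY: 4+3+7 = 14
ELM–TOR–NOR–LAR–MID–VLY: 1+6+3+3+7 = 20
Cheapest is ELM–LAR–MID–VLY at 14 min.

14 min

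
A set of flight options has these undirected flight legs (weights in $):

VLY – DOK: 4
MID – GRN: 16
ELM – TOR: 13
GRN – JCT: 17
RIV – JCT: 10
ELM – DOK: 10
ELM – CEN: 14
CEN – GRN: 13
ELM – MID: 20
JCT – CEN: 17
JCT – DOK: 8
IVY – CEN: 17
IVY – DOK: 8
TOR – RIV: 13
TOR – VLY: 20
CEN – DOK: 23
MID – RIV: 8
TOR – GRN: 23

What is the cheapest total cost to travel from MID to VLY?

Compare a few routes:
MID - RIV - JCT - DOK - VLY: 8+10+8+4 = 30
MID - ELM - DOK - VLY: 20+10+4 = 34
The minimum is $30 via MID - RIV - JCT - DOK - VLY.

$30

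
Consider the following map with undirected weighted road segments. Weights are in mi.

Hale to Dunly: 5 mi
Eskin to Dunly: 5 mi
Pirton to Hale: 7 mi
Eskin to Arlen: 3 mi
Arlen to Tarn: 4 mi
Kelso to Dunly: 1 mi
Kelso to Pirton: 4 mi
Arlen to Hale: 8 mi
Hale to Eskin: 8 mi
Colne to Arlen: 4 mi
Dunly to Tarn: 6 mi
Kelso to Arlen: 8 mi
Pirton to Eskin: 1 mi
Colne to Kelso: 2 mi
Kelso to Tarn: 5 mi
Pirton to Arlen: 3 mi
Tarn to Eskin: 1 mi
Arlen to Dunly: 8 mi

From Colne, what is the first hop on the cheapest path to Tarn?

Kelso

Compare a few routes:
Colne → Kelso → Tarn: 2+5 = 7
Colne → Arlen → Tarn: 4+4 = 8
Colne → Kelso → Pirton → Eskin → Tarn: 2+4+1+1 = 8
Colne → Arlen → Eskin → Tarn: 4+3+1 = 8
The minimum is 7 mi via Colne → Kelso → Tarn.
So from Colne the first move is to Kelso.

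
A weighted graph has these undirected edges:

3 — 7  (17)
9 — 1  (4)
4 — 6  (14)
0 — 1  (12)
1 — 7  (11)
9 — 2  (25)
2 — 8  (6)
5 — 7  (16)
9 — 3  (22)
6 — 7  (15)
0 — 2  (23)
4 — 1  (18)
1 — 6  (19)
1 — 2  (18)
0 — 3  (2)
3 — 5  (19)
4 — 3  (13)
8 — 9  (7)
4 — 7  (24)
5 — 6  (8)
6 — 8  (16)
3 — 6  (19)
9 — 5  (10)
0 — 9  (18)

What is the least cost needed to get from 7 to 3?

Running Dijkstra from 7:
7: 0
1: 11  (via 7)
6: 15  (via 7)
9: 15  (via 1)
5: 16  (via 7)
3: 17  (via 7)
Shortest route: 7 → 3 = 17.

17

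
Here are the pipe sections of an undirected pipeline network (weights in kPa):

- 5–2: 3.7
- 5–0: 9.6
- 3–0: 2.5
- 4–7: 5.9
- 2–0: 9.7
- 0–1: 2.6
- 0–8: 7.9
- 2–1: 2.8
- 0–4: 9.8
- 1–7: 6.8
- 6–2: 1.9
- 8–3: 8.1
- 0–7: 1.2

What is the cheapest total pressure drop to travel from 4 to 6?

14.4 kPa

Enumerating some paths:
4–7–0–1–2–6: 5.9+1.2+2.6+2.8+1.9 = 14.4
4–0–1–2–6: 9.8+2.6+2.8+1.9 = 17.1
Cheapest is 4–7–0–1–2–6 at 14.4 kPa.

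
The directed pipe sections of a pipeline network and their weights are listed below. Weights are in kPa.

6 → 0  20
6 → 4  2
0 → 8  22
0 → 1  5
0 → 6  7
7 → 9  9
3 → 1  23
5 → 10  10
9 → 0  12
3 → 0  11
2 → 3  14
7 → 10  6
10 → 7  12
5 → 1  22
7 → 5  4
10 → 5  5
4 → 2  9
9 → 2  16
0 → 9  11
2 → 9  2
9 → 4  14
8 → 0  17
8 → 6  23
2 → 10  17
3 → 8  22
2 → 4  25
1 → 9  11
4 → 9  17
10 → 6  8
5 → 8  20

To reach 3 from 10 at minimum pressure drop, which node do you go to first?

6

Compare a few routes:
10 → 6 → 4 → 9 → 2 → 3: 8+2+17+16+14 = 57
10 → 6 → 4 → 2 → 3: 8+2+9+14 = 33
10 → 7 → 9 → 4 → 2 → 3: 12+9+14+9+14 = 58
10 → 7 → 9 → 2 → 3: 12+9+16+14 = 51
The minimum is 33 kPa via 10 → 6 → 4 → 2 → 3.
So from 10 the first move is to 6.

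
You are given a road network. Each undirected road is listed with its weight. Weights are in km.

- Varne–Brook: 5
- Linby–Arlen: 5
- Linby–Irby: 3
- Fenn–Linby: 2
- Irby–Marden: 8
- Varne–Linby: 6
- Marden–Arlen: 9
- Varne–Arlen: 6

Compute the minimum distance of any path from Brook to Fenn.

Enumerating some paths:
Brook - Varne - Arlen - Linby - Fenn: 5+6+5+2 = 18
Brook - Varne - Linby - Fenn: 5+6+2 = 13
The minimum is 13 km via Brook - Varne - Linby - Fenn.

13 km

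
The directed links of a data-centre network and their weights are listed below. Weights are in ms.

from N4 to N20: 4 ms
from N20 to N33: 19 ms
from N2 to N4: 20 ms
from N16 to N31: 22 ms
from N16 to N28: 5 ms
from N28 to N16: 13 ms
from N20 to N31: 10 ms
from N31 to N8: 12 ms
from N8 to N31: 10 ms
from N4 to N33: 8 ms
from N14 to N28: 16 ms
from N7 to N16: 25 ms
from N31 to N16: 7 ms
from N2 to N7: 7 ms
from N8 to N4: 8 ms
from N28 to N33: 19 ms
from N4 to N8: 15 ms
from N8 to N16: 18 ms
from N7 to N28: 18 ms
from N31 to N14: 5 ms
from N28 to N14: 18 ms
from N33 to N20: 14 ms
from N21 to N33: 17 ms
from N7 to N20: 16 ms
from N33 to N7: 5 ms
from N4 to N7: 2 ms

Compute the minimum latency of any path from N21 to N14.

Compare a few routes:
N21 → N33 → N7 → N20 → N31 → N14: 17+5+16+10+5 = 53
N21 → N33 → N20 → N31 → N14: 17+14+10+5 = 46
N21 → N33 → N7 → N28 → N14: 17+5+18+18 = 58
The minimum is 46 ms via N21 → N33 → N20 → N31 → N14.

46 ms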